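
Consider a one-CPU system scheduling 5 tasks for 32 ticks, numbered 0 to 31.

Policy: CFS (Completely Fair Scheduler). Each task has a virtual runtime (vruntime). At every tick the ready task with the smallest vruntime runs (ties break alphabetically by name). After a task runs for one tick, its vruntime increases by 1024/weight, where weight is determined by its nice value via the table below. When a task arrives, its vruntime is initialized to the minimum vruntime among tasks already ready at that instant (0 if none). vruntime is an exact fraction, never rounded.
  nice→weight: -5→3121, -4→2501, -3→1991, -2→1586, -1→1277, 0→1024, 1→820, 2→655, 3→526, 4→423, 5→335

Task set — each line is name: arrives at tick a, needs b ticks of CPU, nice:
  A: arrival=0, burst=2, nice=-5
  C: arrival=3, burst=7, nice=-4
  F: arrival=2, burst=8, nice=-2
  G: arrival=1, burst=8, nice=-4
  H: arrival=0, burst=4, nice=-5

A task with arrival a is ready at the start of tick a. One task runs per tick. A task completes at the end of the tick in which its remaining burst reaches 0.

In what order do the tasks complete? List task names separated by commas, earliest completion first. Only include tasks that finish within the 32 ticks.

t=0: vr[A=0 H=0] → run A
t=1: vr[A=1024/3121 G=0 H=0] → run G
t=2: vr[A=1024/3121 F=0 G=1024/2501 H=0] → run F
t=3: vr[A=1024/3121 C=0 F=512/793 G=1024/2501 H=0] → run C
t=4: vr[A=1024/3121 C=1024/2501 F=512/793 G=1024/2501 H=0] → run H
t=5: vr[A=1024/3121 C=1024/2501 F=512/793 G=1024/2501 H=1024/3121] → run A
t=6: vr[C=1024/2501 F=512/793 G=1024/2501 H=1024/3121] → run H
t=7: vr[C=1024/2501 F=512/793 G=1024/2501 H=2048/3121] → run C
t=8: vr[C=2048/2501 F=512/793 G=1024/2501 H=2048/3121] → run G
t=9: vr[C=2048/2501 F=512/793 G=2048/2501 H=2048/3121] → run F
t=10: vr[C=2048/2501 F=1024/793 G=2048/2501 H=2048/3121] → run H
t=11: vr[C=2048/2501 F=1024/793 G=2048/2501 H=3072/3121] → run C
t=12: vr[C=3072/2501 F=1024/793 G=2048/2501 H=3072/3121] → run G
t=13: vr[C=3072/2501 F=1024/793 G=3072/2501 H=3072/3121] → run H
t=14: vr[C=3072/2501 F=1024/793 G=3072/2501] → run C
t=15: vr[C=4096/2501 F=1024/793 G=3072/2501] → run G
t=16: vr[C=4096/2501 F=1024/793 G=4096/2501] → run F
t=17: vr[C=4096/2501 F=1536/793 G=4096/2501] → run C
t=18: vr[C=5120/2501 F=1536/793 G=4096/2501] → run G
t=19: vr[C=5120/2501 F=1536/793 G=5120/2501] → run F
t=20: vr[C=5120/2501 F=2048/793 G=5120/2501] → run C
t=21: vr[C=6144/2501 F=2048/793 G=5120/2501] → run G
t=22: vr[C=6144/2501 F=2048/793 G=6144/2501] → run C
t=23: vr[F=2048/793 G=6144/2501] → run G
t=24: vr[F=2048/793 G=7168/2501] → run F
t=25: vr[F=2560/793 G=7168/2501] → run G
t=26: vr[F=2560/793] → run F
t=27: vr[F=3072/793] → run F
t=28: vr[F=3584/793] → run F
t=29: (idle)
t=30: (idle)
t=31: (idle)

completion order = A, H, C, G, F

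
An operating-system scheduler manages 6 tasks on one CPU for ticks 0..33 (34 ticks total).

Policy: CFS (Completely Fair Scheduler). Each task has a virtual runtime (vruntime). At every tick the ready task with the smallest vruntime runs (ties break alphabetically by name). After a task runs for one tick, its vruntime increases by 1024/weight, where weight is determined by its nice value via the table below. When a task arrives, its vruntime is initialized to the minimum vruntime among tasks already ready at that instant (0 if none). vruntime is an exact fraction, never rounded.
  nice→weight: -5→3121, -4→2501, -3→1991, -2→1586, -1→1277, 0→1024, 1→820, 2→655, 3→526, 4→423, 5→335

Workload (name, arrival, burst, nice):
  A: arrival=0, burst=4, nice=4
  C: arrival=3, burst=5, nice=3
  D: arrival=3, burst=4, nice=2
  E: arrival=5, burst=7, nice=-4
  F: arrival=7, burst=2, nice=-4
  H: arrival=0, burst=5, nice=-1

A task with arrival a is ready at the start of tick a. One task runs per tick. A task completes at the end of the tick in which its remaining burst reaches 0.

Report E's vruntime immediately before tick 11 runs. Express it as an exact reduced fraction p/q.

vruntime(E, start of tick 11) = 7737344/3193777

t=0: vr[A=0 H=0] → run A
t=1: vr[A=1024/423 H=0] → run H
t=2: vr[A=1024/423 H=1024/1277] → run H
t=3: vr[A=1024/423 C=2048/1277 D=2048/1277 H=2048/1277] → run C
t=4: vr[A=1024/423 C=1192448/335851 D=2048/1277 H=2048/1277] → run D
t=5: vr[A=1024/423 C=1192448/335851 D=2649088/836435 E=2048/1277 H=2048/1277] → run E
t=6: vr[A=1024/423 C=1192448/335851 D=2649088/836435 E=6429696/3193777 H=2048/1277] → run H
t=7: vr[A=1024/423 C=1192448/335851 D=2649088/836435 E=6429696/3193777 F=6429696/3193777 H=3072/1277] → run E
t=8: vr[A=1024/423 C=1192448/335851 D=2649088/836435 E=7737344/3193777 F=6429696/3193777 H=3072/1277] → run F
t=9: vr[A=1024/423 C=1192448/335851 D=2649088/836435 E=7737344/3193777 F=7737344/3193777 H=3072/1277] → run H
t=10: vr[A=1024/423 C=1192448/335851 D=2649088/836435 E=7737344/3193777 F=7737344/3193777 H=4096/1277] → run A
t=11: vr[A=2048/423 C=1192448/335851 D=2649088/836435 E=7737344/3193777 F=7737344/3193777 H=4096/1277] → run E
t=12: vr[A=2048/423 C=1192448/335851 D=2649088/836435 E=9044992/3193777 F=7737344/3193777 H=4096/1277] → run F
t=13: vr[A=2048/423 C=1192448/335851 D=2649088/836435 E=9044992/3193777 H=4096/1277] → run E
t=14: vr[A=2048/423 C=1192448/335851 D=2649088/836435 E=10352640/3193777 H=4096/1277] → run D
t=15: vr[A=2048/423 C=1192448/335851 D=3956736/836435 E=10352640/3193777 H=4096/1277] → run H
t=16: vr[A=2048/423 C=1192448/335851 D=3956736/836435 E=10352640/3193777] → run E
t=17: vr[A=2048/423 C=1192448/335851 D=3956736/836435 E=11660288/3193777] → run C
t=18: vr[A=2048/423 C=1846272/335851 D=3956736/836435 E=11660288/3193777] → run E
t=19: vr[A=2048/423 C=1846272/335851 D=3956736/836435 E=12967936/3193777] → run E
t=20: vr[A=2048/423 C=1846272/335851 D=3956736/836435] → run D
t=21: vr[A=2048/423 C=1846272/335851 D=5264384/836435] → run A
t=22: vr[A=1024/141 C=1846272/335851 D=5264384/836435] → run C
t=23: vr[A=1024/141 C=2500096/335851 D=5264384/836435] → run D
t=24: vr[A=1024/141 C=2500096/335851] → run A
t=25: vr[C=2500096/335851] → run C
t=26: vr[C=3153920/335851] → run C
t=27: (idle)
t=28: (idle)
t=29: (idle)
t=30: (idle)
t=31: (idle)
t=32: (idle)
t=33: (idle)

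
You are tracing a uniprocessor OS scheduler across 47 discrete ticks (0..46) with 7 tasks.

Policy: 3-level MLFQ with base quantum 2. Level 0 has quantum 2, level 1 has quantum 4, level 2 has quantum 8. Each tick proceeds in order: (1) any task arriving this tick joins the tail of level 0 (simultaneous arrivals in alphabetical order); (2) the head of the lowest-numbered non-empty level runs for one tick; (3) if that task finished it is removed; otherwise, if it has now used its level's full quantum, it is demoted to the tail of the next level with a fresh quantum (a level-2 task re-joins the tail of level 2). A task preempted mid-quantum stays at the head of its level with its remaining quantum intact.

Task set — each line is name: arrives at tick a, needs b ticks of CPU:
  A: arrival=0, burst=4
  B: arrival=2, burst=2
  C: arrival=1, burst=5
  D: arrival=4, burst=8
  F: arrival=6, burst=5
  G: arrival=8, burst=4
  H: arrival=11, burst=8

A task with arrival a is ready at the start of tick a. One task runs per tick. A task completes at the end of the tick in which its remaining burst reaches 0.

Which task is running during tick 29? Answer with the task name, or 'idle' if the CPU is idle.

running at tick 29 = H

t=0: L0/L1/L2 = A/-/- → run A
t=1: L0/L1/L2 = AC/-/- → run A
t=2: L0/L1/L2 = CB/A/- → run C
t=3: L0/L1/L2 = CB/A/- → run C
t=4: L0/L1/L2 = BD/AC/- → run B
t=5: L0/L1/L2 = BD/AC/- → run B
t=6: L0/L1/L2 = DF/AC/- → run D
t=7: L0/L1/L2 = DF/AC/- → run D
t=8: L0/L1/L2 = FG/ACD/- → run F
t=9: L0/L1/L2 = FG/ACD/- → run F
t=10: L0/L1/L2 = G/ACDF/- → run G
t=11: L0/L1/L2 = GH/ACDF/- → run G
t=12: L0/L1/L2 = H/ACDFG/- → run H
t=13: L0/L1/L2 = H/ACDFG/- → run H
t=14: L0/L1/L2 = -/ACDFGH/- → run A
t=15: L0/L1/L2 = -/ACDFGH/- → run A
t=16: L0/L1/L2 = -/CDFGH/- → run C
t=17: L0/L1/L2 = -/CDFGH/- → run C
t=18: L0/L1/L2 = -/CDFGH/- → run C
t=19: L0/L1/L2 = -/DFGH/- → run D
t=20: L0/L1/L2 = -/DFGH/- → run D
t=21: L0/L1/L2 = -/DFGH/- → run D
t=22: L0/L1/L2 = -/DFGH/- → run D
t=23: L0/L1/L2 = -/FGH/D → run F
t=24: L0/L1/L2 = -/FGH/D → run F
t=25: L0/L1/L2 = -/FGH/D → run F
t=26: L0/L1/L2 = -/GH/D → run G
t=27: L0/L1/L2 = -/GH/D → run G
t=28: L0/L1/L2 = -/H/D → run H
t=29: L0/L1/L2 = -/H/D → run H
t=30: L0/L1/L2 = -/H/D → run H
t=31: L0/L1/L2 = -/H/D → run H
t=32: L0/L1/L2 = -/-/DH → run D
t=33: L0/L1/L2 = -/-/DH → run D
t=34: L0/L1/L2 = -/-/H → run H
t=35: L0/L1/L2 = -/-/H → run H
t=36: (idle)
t=37: (idle)
t=38: (idle)
t=39: (idle)
t=40: (idle)
t=41: (idle)
t=42: (idle)
t=43: (idle)
t=44: (idle)
t=45: (idle)
t=46: (idle)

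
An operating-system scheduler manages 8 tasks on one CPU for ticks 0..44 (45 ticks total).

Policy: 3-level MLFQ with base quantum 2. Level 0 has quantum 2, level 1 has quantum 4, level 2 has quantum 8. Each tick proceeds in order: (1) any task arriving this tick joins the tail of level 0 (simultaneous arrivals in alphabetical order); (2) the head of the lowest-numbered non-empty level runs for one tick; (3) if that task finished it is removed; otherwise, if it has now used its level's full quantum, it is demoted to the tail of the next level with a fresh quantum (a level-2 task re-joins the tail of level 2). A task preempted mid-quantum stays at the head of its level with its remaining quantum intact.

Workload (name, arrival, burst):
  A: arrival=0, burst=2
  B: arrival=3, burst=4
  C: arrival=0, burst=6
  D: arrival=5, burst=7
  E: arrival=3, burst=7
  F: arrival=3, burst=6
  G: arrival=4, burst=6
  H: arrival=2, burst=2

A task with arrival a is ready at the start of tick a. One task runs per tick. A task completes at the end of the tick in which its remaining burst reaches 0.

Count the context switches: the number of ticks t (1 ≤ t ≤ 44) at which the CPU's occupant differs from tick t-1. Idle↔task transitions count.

t=0: L0/L1/L2 = AC/-/- → run A
t=1: L0/L1/L2 = AC/-/- → run A
t=2: L0/L1/L2 = CH/-/- → run C
t=3: L0/L1/L2 = CHBEF/-/- → run C
t=4: L0/L1/L2 = HBEFG/C/- → run H
t=5: L0/L1/L2 = HBEFGD/C/- → run H
t=6: L0/L1/L2 = BEFGD/C/- → run B
t=7: L0/L1/L2 = BEFGD/C/- → run B
t=8: L0/L1/L2 = EFGD/CB/- → run E
t=9: L0/L1/L2 = EFGD/CB/- → run E
t=10: L0/L1/L2 = FGD/CBE/- → run F
t=11: L0/L1/L2 = FGD/CBE/- → run F
t=12: L0/L1/L2 = GD/CBEF/- → run G
t=13: L0/L1/L2 = GD/CBEF/- → run G
t=14: L0/L1/L2 = D/CBEFG/- → run D
t=15: L0/L1/L2 = D/CBEFG/- → run D
t=16: L0/L1/L2 = -/CBEFGD/- → run C
t=17: L0/L1/L2 = -/CBEFGD/- → run C
t=18: L0/L1/L2 = -/CBEFGD/- → run C
t=19: L0/L1/L2 = -/CBEFGD/- → run C
t=20: L0/L1/L2 = -/BEFGD/- → run B
t=21: L0/L1/L2 = -/BEFGD/- → run B
t=22: L0/L1/L2 = -/EFGD/- → run E
t=23: L0/L1/L2 = -/EFGD/- → run E
t=24: L0/L1/L2 = -/EFGD/- → run E
t=25: L0/L1/L2 = -/EFGD/- → run E
t=26: L0/L1/L2 = -/FGD/E → run F
t=27: L0/L1/L2 = -/FGD/E → run F
t=28: L0/L1/L2 = -/FGD/E → run F
t=29: L0/L1/L2 = -/FGD/E → run F
t=30: L0/L1/L2 = -/GD/E → run G
t=31: L0/L1/L2 = -/GD/E → run G
t=32: L0/L1/L2 = -/GD/E → run G
t=33: L0/L1/L2 = -/GD/E → run G
t=34: L0/L1/L2 = -/D/E → run D
t=35: L0/L1/L2 = -/D/E → run D
t=36: L0/L1/L2 = -/D/E → run D
t=37: L0/L1/L2 = -/D/E → run D
t=38: L0/L1/L2 = -/-/ED → run E
t=39: L0/L1/L2 = -/-/D → run D
t=40: (idle)
t=41: (idle)
t=42: (idle)
t=43: (idle)
t=44: (idle)

context switches = 16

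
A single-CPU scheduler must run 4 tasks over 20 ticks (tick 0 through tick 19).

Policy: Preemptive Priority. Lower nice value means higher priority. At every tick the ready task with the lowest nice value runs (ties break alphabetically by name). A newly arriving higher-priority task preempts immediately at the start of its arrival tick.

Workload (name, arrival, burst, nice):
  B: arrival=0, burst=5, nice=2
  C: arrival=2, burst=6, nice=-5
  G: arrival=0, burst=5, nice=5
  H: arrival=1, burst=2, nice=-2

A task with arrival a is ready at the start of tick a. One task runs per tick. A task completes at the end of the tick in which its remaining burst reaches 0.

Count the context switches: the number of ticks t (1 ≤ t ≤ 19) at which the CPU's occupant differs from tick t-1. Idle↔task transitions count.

t=0: ready={B,G} → run B
t=1: ready={B,G,H} → run H
t=2: ready={B,C,G,H} → run C
t=3: ready={B,C,G,H} → run C
t=4: ready={B,C,G,H} → run C
t=5: ready={B,C,G,H} → run C
t=6: ready={B,C,G,H} → run C
t=7: ready={B,C,G,H} → run C
t=8: ready={B,G,H} → run H
t=9: ready={B,G} → run B
t=10: ready={B,G} → run B
t=11: ready={B,G} → run B
t=12: ready={B,G} → run B
t=13: ready={G} → run G
t=14: ready={G} → run G
t=15: ready={G} → run G
t=16: ready={G} → run G
t=17: ready={G} → run G
t=18: (idle)
t=19: (idle)

context switches = 6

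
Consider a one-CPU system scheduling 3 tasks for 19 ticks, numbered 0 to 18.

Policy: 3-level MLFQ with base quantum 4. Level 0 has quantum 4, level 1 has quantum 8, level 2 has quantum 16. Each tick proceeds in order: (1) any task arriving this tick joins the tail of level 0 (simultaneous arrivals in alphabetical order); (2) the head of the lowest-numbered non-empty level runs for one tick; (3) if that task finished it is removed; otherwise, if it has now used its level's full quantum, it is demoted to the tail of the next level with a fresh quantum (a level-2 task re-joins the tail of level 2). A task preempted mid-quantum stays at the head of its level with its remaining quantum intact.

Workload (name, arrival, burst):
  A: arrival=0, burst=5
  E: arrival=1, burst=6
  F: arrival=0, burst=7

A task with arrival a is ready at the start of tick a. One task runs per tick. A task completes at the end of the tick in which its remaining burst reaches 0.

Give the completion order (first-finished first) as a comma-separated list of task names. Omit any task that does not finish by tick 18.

t=0: L0/L1/L2 = AF/-/- → run A
t=1: L0/L1/L2 = AFE/-/- → run A
t=2: L0/L1/L2 = AFE/-/- → run A
t=3: L0/L1/L2 = AFE/-/- → run A
t=4: L0/L1/L2 = FE/A/- → run F
t=5: L0/L1/L2 = FE/A/- → run F
t=6: L0/L1/L2 = FE/A/- → run F
t=7: L0/L1/L2 = FE/A/- → run F
t=8: L0/L1/L2 = E/AF/- → run E
t=9: L0/L1/L2 = E/AF/- → run E
t=10: L0/L1/L2 = E/AF/- → run E
t=11: L0/L1/L2 = E/AF/- → run E
t=12: L0/L1/L2 = -/AFE/- → run A
t=13: L0/L1/L2 = -/FE/- → run F
t=14: L0/L1/L2 = -/FE/- → run F
t=15: L0/L1/L2 = -/FE/- → run F
t=16: L0/L1/L2 = -/E/- → run E
t=17: L0/L1/L2 = -/E/- → run E
t=18: (idle)

completion order = A, F, E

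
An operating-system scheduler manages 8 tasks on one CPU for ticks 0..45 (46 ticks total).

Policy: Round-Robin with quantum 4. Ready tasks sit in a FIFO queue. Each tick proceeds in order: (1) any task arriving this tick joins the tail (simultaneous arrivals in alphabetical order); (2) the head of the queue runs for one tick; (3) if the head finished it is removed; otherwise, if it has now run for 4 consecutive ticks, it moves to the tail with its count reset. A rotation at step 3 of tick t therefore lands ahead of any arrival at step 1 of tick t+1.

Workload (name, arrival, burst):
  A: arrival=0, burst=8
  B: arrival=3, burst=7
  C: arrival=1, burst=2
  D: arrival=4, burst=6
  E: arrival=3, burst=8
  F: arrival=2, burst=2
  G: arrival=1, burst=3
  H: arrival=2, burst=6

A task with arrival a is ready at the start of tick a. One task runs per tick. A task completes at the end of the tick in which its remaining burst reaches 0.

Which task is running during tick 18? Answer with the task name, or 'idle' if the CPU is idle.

t=0: queue=[A] q_used=0 → run A
t=1: queue=[A,C,G] q_used=1 → run A
t=2: queue=[A,C,G,F,H] q_used=2 → run A
t=3: queue=[A,C,G,F,H,B,E] q_used=3 → run A
t=4: queue=[C,G,F,H,B,E,A,D] q_used=0 → run C
t=5: queue=[C,G,F,H,B,E,A,D] q_used=1 → run C
t=6: queue=[G,F,H,B,E,A,D] q_used=0 → run G
t=7: queue=[G,F,H,B,E,A,D] q_used=1 → run G
t=8: queue=[G,F,H,B,E,A,D] q_used=2 → run G
t=9: queue=[F,H,B,E,A,D] q_used=0 → run F
t=10: queue=[F,H,B,E,A,D] q_used=1 → run F
t=11: queue=[H,B,E,A,D] q_used=0 → run H
t=12: queue=[H,B,E,A,D] q_used=1 → run H
t=13: queue=[H,B,E,A,D] q_used=2 → run H
t=14: queue=[H,B,E,A,D] q_used=3 → run H
t=15: queue=[B,E,A,D,H] q_used=0 → run B
t=16: queue=[B,E,A,D,H] q_used=1 → run B
t=17: queue=[B,E,A,D,H] q_used=2 → run B
t=18: queue=[B,E,A,D,H] q_used=3 → run B
t=19: queue=[E,A,D,H,B] q_used=0 → run E
t=20: queue=[E,A,D,H,B] q_used=1 → run E
t=21: queue=[E,A,D,H,B] q_used=2 → run E
t=22: queue=[E,A,D,H,B] q_used=3 → run E
t=23: queue=[A,D,H,B,E] q_used=0 → run A
t=24: queue=[A,D,H,B,E] q_used=1 → run A
t=25: queue=[A,D,H,B,E] q_used=2 → run A
t=26: queue=[A,D,H,B,E] q_used=3 → run A
t=27: queue=[D,H,B,E] q_used=0 → run D
t=28: queue=[D,H,B,E] q_used=1 → run D
t=29: queue=[D,H,B,E] q_used=2 → run D
t=30: queue=[D,H,B,E] q_used=3 → run D
t=31: queue=[H,B,E,D] q_used=0 → run H
t=32: queue=[H,B,E,D] q_used=1 → run H
t=33: queue=[B,E,D] q_used=0 → run B
t=34: queue=[B,E,D] q_used=1 → run B
t=35: queue=[B,E,D] q_used=2 → run B
t=36: queue=[E,D] q_used=0 → run E
t=37: queue=[E,D] q_used=1 → run E
t=38: queue=[E,D] q_used=2 → run E
t=39: queue=[E,D] q_used=3 → run E
t=40: queue=[D] q_used=0 → run D
t=41: queue=[D] q_used=1 → run D
t=42: (idle)
t=43: (idle)
t=44: (idle)
t=45: (idle)

running at tick 18 = B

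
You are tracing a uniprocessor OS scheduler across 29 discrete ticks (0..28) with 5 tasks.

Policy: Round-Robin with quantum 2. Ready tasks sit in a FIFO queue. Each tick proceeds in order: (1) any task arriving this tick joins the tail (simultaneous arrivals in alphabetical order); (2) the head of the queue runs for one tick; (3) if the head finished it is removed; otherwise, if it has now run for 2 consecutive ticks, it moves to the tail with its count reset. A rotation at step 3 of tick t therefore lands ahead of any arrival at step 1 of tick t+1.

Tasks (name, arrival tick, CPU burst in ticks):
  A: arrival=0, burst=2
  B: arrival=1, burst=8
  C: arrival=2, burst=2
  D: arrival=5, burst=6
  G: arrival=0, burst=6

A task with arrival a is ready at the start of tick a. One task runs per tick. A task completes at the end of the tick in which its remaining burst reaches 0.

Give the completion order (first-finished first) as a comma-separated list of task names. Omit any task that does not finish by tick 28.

t=0: queue=[A,G] q_used=0 → run A
t=1: queue=[A,G,B] q_used=1 → run A
t=2: queue=[G,B,C] q_used=0 → run G
t=3: queue=[G,B,C] q_used=1 → run G
t=4: queue=[B,C,G] q_used=0 → run B
t=5: queue=[B,C,G,D] q_used=1 → run B
t=6: queue=[C,G,D,B] q_used=0 → run C
t=7: queue=[C,G,D,B] q_used=1 → run C
t=8: queue=[G,D,B] q_used=0 → run G
t=9: queue=[G,D,B] q_used=1 → run G
t=10: queue=[D,B,G] q_used=0 → run D
t=11: queue=[D,B,G] q_used=1 → run D
t=12: queue=[B,G,D] q_used=0 → run B
t=13: queue=[B,G,D] q_used=1 → run B
t=14: queue=[G,D,B] q_used=0 → run G
t=15: queue=[G,D,B] q_used=1 → run G
t=16: queue=[D,B] q_used=0 → run D
t=17: queue=[D,B] q_used=1 → run D
t=18: queue=[B,D] q_used=0 → run B
t=19: queue=[B,D] q_used=1 → run B
t=20: queue=[D,B] q_used=0 → run D
t=21: queue=[D,B] q_used=1 → run D
t=22: queue=[B] q_used=0 → run B
t=23: queue=[B] q_used=1 → run B
t=24: (idle)
t=25: (idle)
t=26: (idle)
t=27: (idle)
t=28: (idle)

completion order = A, C, G, D, B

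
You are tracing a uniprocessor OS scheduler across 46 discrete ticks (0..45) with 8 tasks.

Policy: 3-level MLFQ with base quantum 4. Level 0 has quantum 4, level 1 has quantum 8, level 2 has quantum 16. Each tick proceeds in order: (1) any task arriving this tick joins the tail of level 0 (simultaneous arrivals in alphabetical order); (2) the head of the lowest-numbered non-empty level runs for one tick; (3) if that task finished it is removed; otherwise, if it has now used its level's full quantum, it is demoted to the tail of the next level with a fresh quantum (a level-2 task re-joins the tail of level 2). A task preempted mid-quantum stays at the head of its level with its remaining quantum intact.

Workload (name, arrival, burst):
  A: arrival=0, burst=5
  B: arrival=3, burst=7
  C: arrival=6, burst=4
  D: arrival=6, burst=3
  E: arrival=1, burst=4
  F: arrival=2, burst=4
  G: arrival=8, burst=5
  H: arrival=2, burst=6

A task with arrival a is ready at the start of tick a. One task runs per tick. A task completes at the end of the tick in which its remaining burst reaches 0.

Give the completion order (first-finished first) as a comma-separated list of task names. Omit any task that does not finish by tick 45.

t=0: L0/L1/L2 = A/-/- → run A
t=1: L0/L1/L2 = AE/-/- → run A
t=2: L0/L1/L2 = AEFH/-/- → run A
t=3: L0/L1/L2 = AEFHB/-/- → run A
t=4: L0/L1/L2 = EFHB/A/- → run E
t=5: L0/L1/L2 = EFHB/A/- → run E
t=6: L0/L1/L2 = EFHBCD/A/- → run E
t=7: L0/L1/L2 = EFHBCD/A/- → run E
t=8: L0/L1/L2 = FHBCDG/A/- → run F
t=9: L0/L1/L2 = FHBCDG/A/- → run F
t=10: L0/L1/L2 = FHBCDG/A/- → run F
t=11: L0/L1/L2 = FHBCDG/A/- → run F
t=12: L0/L1/L2 = HBCDG/A/- → run H
t=13: L0/L1/L2 = HBCDG/A/- → run H
t=14: L0/L1/L2 = HBCDG/A/- → run H
t=15: L0/L1/L2 = HBCDG/A/- → run H
t=16: L0/L1/L2 = BCDG/AH/- → run B
t=17: L0/L1/L2 = BCDG/AH/- → run B
t=18: L0/L1/L2 = BCDG/AH/- → run B
t=19: L0/L1/L2 = BCDG/AH/- → run B
t=20: L0/L1/L2 = CDG/AHB/- → run C
t=21: L0/L1/L2 = CDG/AHB/- → run C
t=22: L0/L1/L2 = CDG/AHB/- → run C
t=23: L0/L1/L2 = CDG/AHB/- → run C
t=24: L0/L1/L2 = DG/AHB/- → run D
t=25: L0/L1/L2 = DG/AHB/- → run D
t=26: L0/L1/L2 = DG/AHB/- → run D
t=27: L0/L1/L2 = G/AHB/- → run G
t=28: L0/L1/L2 = G/AHB/- → run G
t=29: L0/L1/L2 = G/AHB/- → run G
t=30: L0/L1/L2 = G/AHB/- → run G
t=31: L0/L1/L2 = -/AHBG/- → run A
t=32: L0/L1/L2 = -/HBG/- → run H
t=33: L0/L1/L2 = -/HBG/- → run H
t=34: L0/L1/L2 = -/BG/- → run B
t=35: L0/L1/L2 = -/BG/- → run B
t=36: L0/L1/L2 = -/BG/- → run B
t=37: L0/L1/L2 = -/G/- → run G
t=38: (idle)
t=39: (idle)
t=40: (idle)
t=41: (idle)
t=42: (idle)
t=43: (idle)
t=44: (idle)
t=45: (idle)

completion order = E, F, C, D, A, H, B, G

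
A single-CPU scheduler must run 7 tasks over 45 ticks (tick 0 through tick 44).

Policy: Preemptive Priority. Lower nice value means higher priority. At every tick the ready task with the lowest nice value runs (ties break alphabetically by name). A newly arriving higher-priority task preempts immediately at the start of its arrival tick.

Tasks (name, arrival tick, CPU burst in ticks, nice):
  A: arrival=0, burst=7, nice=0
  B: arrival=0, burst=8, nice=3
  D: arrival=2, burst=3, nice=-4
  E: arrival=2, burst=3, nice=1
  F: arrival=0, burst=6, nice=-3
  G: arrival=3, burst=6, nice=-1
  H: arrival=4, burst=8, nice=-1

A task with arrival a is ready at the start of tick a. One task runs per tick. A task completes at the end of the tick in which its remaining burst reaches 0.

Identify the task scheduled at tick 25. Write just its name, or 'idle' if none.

running at tick 25 = A

t=0: ready={A,B,F} → run F
t=1: ready={A,B,F} → run F
t=2: ready={A,B,D,E,F} → run D
t=3: ready={A,B,D,E,F,G} → run D
t=4: ready={A,B,D,E,F,G,H} → run D
t=5: ready={A,B,E,F,G,H} → run F
t=6: ready={A,B,E,F,G,H} → run F
t=7: ready={A,B,E,F,G,H} → run F
t=8: ready={A,B,E,F,G,H} → run F
t=9: ready={A,B,E,G,H} → run G
t=10: ready={A,B,E,G,H} → run G
t=11: ready={A,B,E,G,H} → run G
t=12: ready={A,B,E,G,H} → run G
t=13: ready={A,B,E,G,H} → run G
t=14: ready={A,B,E,G,H} → run G
t=15: ready={A,B,E,H} → run H
t=16: ready={A,B,E,H} → run H
t=17: ready={A,B,E,H} → run H
t=18: ready={A,B,E,H} → run H
t=19: ready={A,B,E,H} → run H
t=20: ready={A,B,E,H} → run H
t=21: ready={A,B,E,H} → run H
t=22: ready={A,B,E,H} → run H
t=23: ready={A,B,E} → run A
t=24: ready={A,B,E} → run A
t=25: ready={A,B,E} → run A
t=26: ready={A,B,E} → run A
t=27: ready={A,B,E} → run A
t=28: ready={A,B,E} → run A
t=29: ready={A,B,E} → run A
t=30: ready={B,E} → run E
t=31: ready={B,E} → run E
t=32: ready={B,E} → run E
t=33: ready={B} → run B
t=34: ready={B} → run B
t=35: ready={B} → run B
t=36: ready={B} → run B
t=37: ready={B} → run B
t=38: ready={B} → run B
t=39: ready={B} → run B
t=40: ready={B} → run B
t=41: (idle)
t=42: (idle)
t=43: (idle)
t=44: (idle)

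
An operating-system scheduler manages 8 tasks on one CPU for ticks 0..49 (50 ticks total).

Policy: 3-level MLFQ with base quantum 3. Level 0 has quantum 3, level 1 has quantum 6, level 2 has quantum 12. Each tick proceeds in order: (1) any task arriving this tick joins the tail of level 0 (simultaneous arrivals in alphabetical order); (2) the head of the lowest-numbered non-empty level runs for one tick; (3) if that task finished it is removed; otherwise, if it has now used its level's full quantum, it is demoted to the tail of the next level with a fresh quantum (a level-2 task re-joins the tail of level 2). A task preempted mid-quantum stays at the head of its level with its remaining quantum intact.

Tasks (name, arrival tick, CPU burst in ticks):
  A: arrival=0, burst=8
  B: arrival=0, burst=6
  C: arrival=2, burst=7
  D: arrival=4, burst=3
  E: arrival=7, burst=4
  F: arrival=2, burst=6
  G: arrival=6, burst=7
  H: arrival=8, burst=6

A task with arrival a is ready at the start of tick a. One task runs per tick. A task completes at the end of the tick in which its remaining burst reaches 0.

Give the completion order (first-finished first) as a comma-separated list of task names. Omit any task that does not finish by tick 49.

t=0: L0/L1/L2 = AB/-/- → run A
t=1: L0/L1/L2 = AB/-/- → run A
t=2: L0/L1/L2 = ABCF/-/- → run A
t=3: L0/L1/L2 = BCF/A/- → run B
t=4: L0/L1/L2 = BCFD/A/- → run B
t=5: L0/L1/L2 = BCFD/A/- → run B
t=6: L0/L1/L2 = CFDG/AB/- → run C
t=7: L0/L1/L2 = CFDGE/AB/- → run C
t=8: L0/L1/L2 = CFDGEH/AB/- → run C
t=9: L0/L1/L2 = FDGEH/ABC/- → run F
t=10: L0/L1/L2 = FDGEH/ABC/- → run F
t=11: L0/L1/L2 = FDGEH/ABC/- → run F
t=12: L0/L1/L2 = DGEH/ABCF/- → run D
t=13: L0/L1/L2 = DGEH/ABCF/- → run D
t=14: L0/L1/L2 = DGEH/ABCF/- → run D
t=15: L0/L1/L2 = GEH/ABCF/- → run G
t=16: L0/L1/L2 = GEH/ABCF/- → run G
t=17: L0/L1/L2 = GEH/ABCF/- → run G
t=18: L0/L1/L2 = EH/ABCFG/- → run E
t=19: L0/L1/L2 = EH/ABCFG/- → run E
t=20: L0/L1/L2 = EH/ABCFG/- → run E
t=21: L0/L1/L2 = H/ABCFGE/- → run H
t=22: L0/L1/L2 = H/ABCFGE/- → run H
t=23: L0/L1/L2 = H/ABCFGE/- → run H
t=24: L0/L1/L2 = -/ABCFGEH/- → run A
t=25: L0/L1/L2 = -/ABCFGEH/- → run A
t=26: L0/L1/L2 = -/ABCFGEH/- → run A
t=27: L0/L1/L2 = -/ABCFGEH/- → run A
t=28: L0/L1/L2 = -/ABCFGEH/- → run A
t=29: L0/L1/L2 = -/BCFGEH/- → run B
t=30: L0/L1/L2 = -/BCFGEH/- → run B
t=31: L0/L1/L2 = -/BCFGEH/- → run B
t=32: L0/L1/L2 = -/CFGEH/- → run C
t=33: L0/L1/L2 = -/CFGEH/- → run C
t=34: L0/L1/L2 = -/CFGEH/- → run C
t=35: L0/L1/L2 = -/CFGEH/- → run C
t=36: L0/L1/L2 = -/FGEH/- → run F
t=37: L0/L1/L2 = -/FGEH/- → run F
t=38: L0/L1/L2 = -/FGEH/- → run F
t=39: L0/L1/L2 = -/GEH/- → run G
t=40: L0/L1/L2 = -/GEH/- → run G
t=41: L0/L1/L2 = -/GEH/- → run G
t=42: L0/L1/L2 = -/GEH/- → run G
t=43: L0/L1/L2 = -/EH/- → run E
t=44: L0/L1/L2 = -/H/- → run H
t=45: L0/L1/L2 = -/H/- → run H
t=46: L0/L1/L2 = -/H/- → run H
t=47: (idle)
t=48: (idle)
t=49: (idle)

completion order = D, A, B, C, F, G, E, H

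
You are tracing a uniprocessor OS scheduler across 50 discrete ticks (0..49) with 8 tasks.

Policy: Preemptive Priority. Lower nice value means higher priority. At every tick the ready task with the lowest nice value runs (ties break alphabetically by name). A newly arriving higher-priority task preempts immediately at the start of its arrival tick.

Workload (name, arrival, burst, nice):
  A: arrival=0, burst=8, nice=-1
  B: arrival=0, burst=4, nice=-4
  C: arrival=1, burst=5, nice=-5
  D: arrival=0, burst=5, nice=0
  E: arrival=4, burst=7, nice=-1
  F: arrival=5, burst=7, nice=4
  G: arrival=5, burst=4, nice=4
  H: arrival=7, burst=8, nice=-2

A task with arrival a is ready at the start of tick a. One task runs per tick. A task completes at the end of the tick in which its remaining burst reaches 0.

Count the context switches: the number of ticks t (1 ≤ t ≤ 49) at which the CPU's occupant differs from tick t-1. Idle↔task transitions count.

t=0: ready={A,B,D} → run B
t=1: ready={A,B,C,D} → run C
t=2: ready={A,B,C,D} → run C
t=3: ready={A,B,C,D} → run C
t=4: ready={A,B,C,D,E} → run C
t=5: ready={A,B,C,D,E,F,G} → run C
t=6: ready={A,B,D,E,F,G} → run B
t=7: ready={A,B,D,E,F,G,H} → run B
t=8: ready={A,B,D,E,F,G,H} → run B
t=9: ready={A,D,E,F,G,H} → run H
t=10: ready={A,D,E,F,G,H} → run H
t=11: ready={A,D,E,F,G,H} → run H
t=12: ready={A,D,E,F,G,H} → run H
t=13: ready={A,D,E,F,G,H} → run H
t=14: ready={A,D,E,F,G,H} → run H
t=15: ready={A,D,E,F,G,H} → run H
t=16: ready={A,D,E,F,G,H} → run H
t=17: ready={A,D,E,F,G} → run A
t=18: ready={A,D,E,F,G} → run A
t=19: ready={A,D,E,F,G} → run A
t=20: ready={A,D,E,F,G} → run A
t=21: ready={A,D,E,F,G} → run A
t=22: ready={A,D,E,F,G} → run A
t=23: ready={A,D,E,F,G} → run A
t=24: ready={A,D,E,F,G} → run A
t=25: ready={D,E,F,G} → run E
t=26: ready={D,E,F,G} → run E
t=27: ready={D,E,F,G} → run E
t=28: ready={D,E,F,G} → run E
t=29: ready={D,E,F,G} → run E
t=30: ready={D,E,F,G} → run E
t=31: ready={D,E,F,G} → run E
t=32: ready={D,F,G} → run D
t=33: ready={D,F,G} → run D
t=34: ready={D,F,G} → run D
t=35: ready={D,F,G} → run D
t=36: ready={D,F,G} → run D
t=37: ready={F,G} → run F
t=38: ready={F,G} → run F
t=39: ready={F,G} → run F
t=40: ready={F,G} → run F
t=41: ready={F,G} → run F
t=42: ready={F,G} → run F
t=43: ready={F,G} → run F
t=44: ready={G} → run G
t=45: ready={G} → run G
t=46: ready={G} → run G
t=47: ready={G} → run G
t=48: (idle)
t=49: (idle)

context switches = 9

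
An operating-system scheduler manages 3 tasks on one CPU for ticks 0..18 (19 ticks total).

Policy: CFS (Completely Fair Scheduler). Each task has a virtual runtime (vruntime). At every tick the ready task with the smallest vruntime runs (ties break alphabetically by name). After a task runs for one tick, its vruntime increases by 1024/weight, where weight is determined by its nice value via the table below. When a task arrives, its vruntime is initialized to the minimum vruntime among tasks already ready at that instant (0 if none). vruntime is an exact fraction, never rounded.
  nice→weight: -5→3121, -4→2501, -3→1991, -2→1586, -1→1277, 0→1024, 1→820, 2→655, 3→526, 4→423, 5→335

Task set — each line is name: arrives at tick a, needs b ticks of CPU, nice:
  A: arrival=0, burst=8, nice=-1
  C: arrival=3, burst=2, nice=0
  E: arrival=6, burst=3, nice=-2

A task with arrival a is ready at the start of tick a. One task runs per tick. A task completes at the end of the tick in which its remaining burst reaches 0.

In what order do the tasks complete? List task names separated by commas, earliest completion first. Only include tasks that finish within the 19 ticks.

completion order = C, E, A

t=0: vr[A=0] → run A
t=1: vr[A=1024/1277] → run A
t=2: vr[A=2048/1277] → run A
t=3: vr[A=3072/1277 C=3072/1277] → run A
t=4: vr[A=4096/1277 C=3072/1277] → run C
t=5: vr[A=4096/1277 C=4349/1277] → run A
t=6: vr[A=5120/1277 C=4349/1277 E=4349/1277] → run C
t=7: vr[A=5120/1277 E=4349/1277] → run E
t=8: vr[A=5120/1277 E=4102581/1012661] → run A
t=9: vr[A=6144/1277 E=4102581/1012661] → run E
t=10: vr[A=6144/1277 E=4756405/1012661] → run E
t=11: vr[A=6144/1277] → run A
t=12: vr[A=7168/1277] → run A
t=13: (idle)
t=14: (idle)
t=15: (idle)
t=16: (idle)
t=17: (idle)
t=18: (idle)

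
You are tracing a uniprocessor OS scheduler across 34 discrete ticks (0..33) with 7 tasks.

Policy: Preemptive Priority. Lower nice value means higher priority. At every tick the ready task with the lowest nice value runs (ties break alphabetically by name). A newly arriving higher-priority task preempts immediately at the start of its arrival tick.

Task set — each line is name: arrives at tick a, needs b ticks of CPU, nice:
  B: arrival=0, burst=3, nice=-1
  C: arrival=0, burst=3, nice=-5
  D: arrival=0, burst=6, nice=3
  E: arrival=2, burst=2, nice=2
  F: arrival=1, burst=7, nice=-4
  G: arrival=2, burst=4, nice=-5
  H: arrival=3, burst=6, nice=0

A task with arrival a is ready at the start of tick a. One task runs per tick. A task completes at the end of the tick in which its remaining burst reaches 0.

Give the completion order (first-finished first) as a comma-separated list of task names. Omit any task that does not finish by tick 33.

completion order = C, G, F, B, H, E, D

t=0: ready={B,C,D} → run C
t=1: ready={B,C,D,F} → run C
t=2: ready={B,C,D,E,F,G} → run C
t=3: ready={B,D,E,F,G,H} → run G
t=4: ready={B,D,E,F,G,H} → run G
t=5: ready={B,D,E,F,G,H} → run G
t=6: ready={B,D,E,F,G,H} → run G
t=7: ready={B,D,E,F,H} → run F
t=8: ready={B,D,E,F,H} → run F
t=9: ready={B,D,E,F,H} → run F
t=10: ready={B,D,E,F,H} → run F
t=11: ready={B,D,E,F,H} → run F
t=12: ready={B,D,E,F,H} → run F
t=13: ready={B,D,E,F,H} → run F
t=14: ready={B,D,E,H} → run B
t=15: ready={B,D,E,H} → run B
t=16: ready={B,D,E,H} → run B
t=17: ready={D,E,H} → run H
t=18: ready={D,E,H} → run H
t=19: ready={D,E,H} → run H
t=20: ready={D,E,H} → run H
t=21: ready={D,E,H} → run H
t=22: ready={D,E,H} → run H
t=23: ready={D,E} → run E
t=24: ready={D,E} → run E
t=25: ready={D} → run D
t=26: ready={D} → run D
t=27: ready={D} → run D
t=28: ready={D} → run D
t=29: ready={D} → run D
t=30: ready={D} → run D
t=31: (idle)
t=32: (idle)
t=33: (idle)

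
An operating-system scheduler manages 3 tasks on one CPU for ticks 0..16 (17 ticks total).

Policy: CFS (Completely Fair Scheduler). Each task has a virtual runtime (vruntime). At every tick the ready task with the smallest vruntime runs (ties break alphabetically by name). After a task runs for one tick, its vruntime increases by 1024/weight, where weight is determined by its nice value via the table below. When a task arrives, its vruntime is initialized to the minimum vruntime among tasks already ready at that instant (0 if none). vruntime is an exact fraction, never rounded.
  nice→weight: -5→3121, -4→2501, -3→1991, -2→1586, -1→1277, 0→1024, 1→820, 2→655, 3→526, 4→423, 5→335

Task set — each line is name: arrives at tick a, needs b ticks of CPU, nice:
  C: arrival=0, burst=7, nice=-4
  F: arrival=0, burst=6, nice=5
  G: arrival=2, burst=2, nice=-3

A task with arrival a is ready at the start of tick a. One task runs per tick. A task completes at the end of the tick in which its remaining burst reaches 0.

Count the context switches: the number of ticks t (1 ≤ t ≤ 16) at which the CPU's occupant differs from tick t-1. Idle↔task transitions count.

context switches = 8

t=0: vr[C=0 F=0] → run C
t=1: vr[C=1024/2501 F=0] → run F
t=2: vr[C=1024/2501 F=1024/335 G=1024/2501] → run C
t=3: vr[C=2048/2501 F=1024/335 G=1024/2501] → run G
t=4: vr[C=2048/2501 F=1024/335 G=4599808/4979491] → run C
t=5: vr[C=3072/2501 F=1024/335 G=4599808/4979491] → run G
t=6: vr[C=3072/2501 F=1024/335] → run C
t=7: vr[C=4096/2501 F=1024/335] → run C
t=8: vr[C=5120/2501 F=1024/335] → run C
t=9: vr[C=6144/2501 F=1024/335] → run C
t=10: vr[F=1024/335] → run F
t=11: vr[F=2048/335] → run F
t=12: vr[F=3072/335] → run F
t=13: vr[F=4096/335] → run F
t=14: vr[F=1024/67] → run F
t=15: (idle)
t=16: (idle)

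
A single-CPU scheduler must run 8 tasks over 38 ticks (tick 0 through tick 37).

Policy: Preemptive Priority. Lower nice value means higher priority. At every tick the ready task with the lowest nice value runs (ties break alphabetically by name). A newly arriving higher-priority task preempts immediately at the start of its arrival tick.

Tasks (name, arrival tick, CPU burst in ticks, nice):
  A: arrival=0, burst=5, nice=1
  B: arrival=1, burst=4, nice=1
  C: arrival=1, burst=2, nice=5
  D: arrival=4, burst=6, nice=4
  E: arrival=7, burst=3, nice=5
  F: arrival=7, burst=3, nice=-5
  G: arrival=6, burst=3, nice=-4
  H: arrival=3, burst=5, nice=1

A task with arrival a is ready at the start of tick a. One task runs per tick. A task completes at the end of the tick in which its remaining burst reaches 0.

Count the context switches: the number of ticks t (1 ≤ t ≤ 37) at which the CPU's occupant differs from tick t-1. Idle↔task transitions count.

t=0: ready={A} → run A
t=1: ready={A,B,C} → run A
t=2: ready={A,B,C} → run A
t=3: ready={A,B,C,H} → run A
t=4: ready={A,B,C,D,H} → run A
t=5: ready={B,C,D,H} → run B
t=6: ready={B,C,D,G,H} → run G
t=7: ready={B,C,D,E,F,G,H} → run F
t=8: ready={B,C,D,E,F,G,H} → run F
t=9: ready={B,C,D,E,F,G,H} → run F
t=10: ready={B,C,D,E,G,H} → run G
t=11: ready={B,C,D,E,G,H} → run G
t=12: ready={B,C,D,E,H} → run B
t=13: ready={B,C,D,E,H} → run B
t=14: ready={B,C,D,E,H} → run B
t=15: ready={C,D,E,H} → run H
t=16: ready={C,D,E,H} → run H
t=17: ready={C,D,E,H} → run H
t=18: ready={C,D,E,H} → run H
t=19: ready={C,D,E,H} → run H
t=20: ready={C,D,E} → run D
t=21: ready={C,D,E} → run D
t=22: ready={C,D,E} → run D
t=23: ready={C,D,E} → run D
t=24: ready={C,D,E} → run D
t=25: ready={C,D,E} → run D
t=26: ready={C,E} → run C
t=27: ready={C,E} → run C
t=28: ready={E} → run E
t=29: ready={E} → run E
t=30: ready={E} → run E
t=31: (idle)
t=32: (idle)
t=33: (idle)
t=34: (idle)
t=35: (idle)
t=36: (idle)
t=37: (idle)

context switches = 10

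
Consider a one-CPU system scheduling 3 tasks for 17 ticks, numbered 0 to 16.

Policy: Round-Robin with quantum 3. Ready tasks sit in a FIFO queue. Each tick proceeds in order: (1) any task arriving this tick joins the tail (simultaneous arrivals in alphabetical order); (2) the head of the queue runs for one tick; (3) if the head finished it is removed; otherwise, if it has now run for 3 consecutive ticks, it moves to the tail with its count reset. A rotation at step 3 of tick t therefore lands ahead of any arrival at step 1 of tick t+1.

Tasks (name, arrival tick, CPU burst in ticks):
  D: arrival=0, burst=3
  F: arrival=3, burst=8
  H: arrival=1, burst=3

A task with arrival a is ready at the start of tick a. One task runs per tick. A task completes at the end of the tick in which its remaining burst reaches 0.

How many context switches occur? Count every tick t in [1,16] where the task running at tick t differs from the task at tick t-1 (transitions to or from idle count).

t=0: queue=[D] q_used=0 → run D
t=1: queue=[D,H] q_used=1 → run D
t=2: queue=[D,H] q_used=2 → run D
t=3: queue=[H,F] q_used=0 → run H
t=4: queue=[H,F] q_used=1 → run H
t=5: queue=[H,F] q_used=2 → run H
t=6: queue=[F] q_used=0 → run F
t=7: queue=[F] q_used=1 → run F
t=8: queue=[F] q_used=2 → run F
t=9: queue=[F] q_used=0 → run F
t=10: queue=[F] q_used=1 → run F
t=11: queue=[F] q_used=2 → run F
t=12: queue=[F] q_used=0 → run F
t=13: queue=[F] q_used=1 → run F
t=14: (idle)
t=15: (idle)
t=16: (idle)

context switches = 3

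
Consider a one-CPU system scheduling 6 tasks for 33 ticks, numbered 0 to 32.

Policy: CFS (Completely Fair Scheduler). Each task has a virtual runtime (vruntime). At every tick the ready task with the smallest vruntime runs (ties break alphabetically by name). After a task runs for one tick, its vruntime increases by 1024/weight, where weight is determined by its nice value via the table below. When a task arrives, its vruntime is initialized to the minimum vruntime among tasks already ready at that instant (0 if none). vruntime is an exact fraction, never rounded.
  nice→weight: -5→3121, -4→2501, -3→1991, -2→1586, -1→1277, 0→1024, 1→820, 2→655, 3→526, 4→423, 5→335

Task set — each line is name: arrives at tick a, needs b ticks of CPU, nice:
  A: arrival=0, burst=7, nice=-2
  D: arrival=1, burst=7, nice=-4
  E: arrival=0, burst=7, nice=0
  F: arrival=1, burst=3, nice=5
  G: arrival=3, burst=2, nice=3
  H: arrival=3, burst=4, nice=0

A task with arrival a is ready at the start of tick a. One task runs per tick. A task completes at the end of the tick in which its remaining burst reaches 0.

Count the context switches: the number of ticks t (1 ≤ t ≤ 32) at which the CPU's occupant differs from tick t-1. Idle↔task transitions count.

context switches = 26

t=0: vr[A=0 E=0] → run A
t=1: vr[A=512/793 D=0 E=0 F=0] → run D
t=2: vr[A=512/793 D=1024/2501 E=0 F=0] → run E
t=3: vr[A=512/793 D=1024/2501 E=1 F=0 G=0 H=0] → run F
t=4: vr[A=512/793 D=1024/2501 E=1 F=1024/335 G=0 H=0] → run G
t=5: vr[A=512/793 D=1024/2501 E=1 F=1024/335 G=512/263 H=0] → run H
t=6: vr[A=512/793 D=1024/2501 E=1 F=1024/335 G=512/263 H=1] → run D
t=7: vr[A=512/793 D=2048/2501 E=1 F=1024/335 G=512/263 H=1] → run A
t=8: vr[A=1024/793 D=2048/2501 E=1 F=1024/335 G=512/263 H=1] → run D
t=9: vr[A=1024/793 D=3072/2501 E=1 F=1024/335 G=512/263 H=1] → run E
t=10: vr[A=1024/793 D=3072/2501 E=2 F=1024/335 G=512/263 H=1] → run H
t=11: vr[A=1024/793 D=3072/2501 E=2 F=1024/335 G=512/263 H=2] → run D
t=12: vr[A=1024/793 D=4096/2501 E=2 F=1024/335 G=512/263 H=2] → run A
t=13: vr[A=1536/793 D=4096/2501 E=2 F=1024/335 G=512/263 H=2] → run D
t=14: vr[A=1536/793 D=5120/2501 E=2 F=1024/335 G=512/263 H=2] → run A
t=15: vr[A=2048/793 D=5120/2501 E=2 F=1024/335 G=512/263 H=2] → run G
t=16: vr[A=2048/793 D=5120/2501 E=2 F=1024/335 H=2] → run E
t=17: vr[A=2048/793 D=5120/2501 E=3 F=1024/335 H=2] → run H
t=18: vr[A=2048/793 D=5120/2501 E=3 F=1024/335 H=3] → run D
t=19: vr[A=2048/793 D=6144/2501 E=3 F=1024/335 H=3] → run D
t=20: vr[A=2048/793 E=3 F=1024/335 H=3] → run A
t=21: vr[A=2560/793 E=3 F=1024/335 H=3] → run E
t=22: vr[A=2560/793 E=4 F=1024/335 H=3] → run H
t=23: vr[A=2560/793 E=4 F=1024/335] → run F
t=24: vr[A=2560/793 E=4 F=2048/335] → run A
t=25: vr[A=3072/793 E=4 F=2048/335] → run A
t=26: vr[E=4 F=2048/335] → run E
t=27: vr[E=5 F=2048/335] → run E
t=28: vr[E=6 F=2048/335] → run E
t=29: vr[F=2048/335] → run F
t=30: (idle)
t=31: (idle)
t=32: (idle)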